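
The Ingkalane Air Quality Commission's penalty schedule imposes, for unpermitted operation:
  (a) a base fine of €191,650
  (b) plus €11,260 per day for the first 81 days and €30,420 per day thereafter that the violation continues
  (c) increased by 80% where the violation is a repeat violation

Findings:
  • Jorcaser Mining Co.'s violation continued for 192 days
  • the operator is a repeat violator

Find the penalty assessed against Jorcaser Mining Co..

€8,064,594

First 81 days: 81 × €11,260 = €912,060
Remaining days: (192 − 81) × €30,420 = €3,376,620
Per-day component: €912,060 + €3,376,620 = €4,288,680
Base plus per-day: €191,650 + €4,288,680 = €4,480,330
Enhancement: 80% of €4,480,330 = €3,584,264
Enhanced fine: €4,480,330 + €3,584,264 = €8,064,594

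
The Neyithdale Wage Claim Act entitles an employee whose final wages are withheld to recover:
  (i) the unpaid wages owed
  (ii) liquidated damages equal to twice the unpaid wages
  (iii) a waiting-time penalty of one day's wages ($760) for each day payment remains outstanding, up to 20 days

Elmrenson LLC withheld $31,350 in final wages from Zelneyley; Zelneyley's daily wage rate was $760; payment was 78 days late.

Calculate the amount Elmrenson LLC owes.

$109,250

Doubled: 2 × $31,350 = $62,700
Penalty days: min(78, 20) = 20
Waiting-time penalty: 20 × $760 = $15,200
Total award: $31,350 + $62,700 + $15,200 = $109,250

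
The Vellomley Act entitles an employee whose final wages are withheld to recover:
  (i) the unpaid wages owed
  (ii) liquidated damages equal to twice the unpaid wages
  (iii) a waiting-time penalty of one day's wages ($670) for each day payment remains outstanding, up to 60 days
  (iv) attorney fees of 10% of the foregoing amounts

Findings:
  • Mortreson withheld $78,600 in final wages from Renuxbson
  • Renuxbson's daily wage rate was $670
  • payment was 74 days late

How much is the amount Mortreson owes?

Doubled: 2 × $78,600 = $157,200
Penalty days: min(74, 60) = 60
Waiting-time penalty: 60 × $670 = $40,200
Subtotal: $78,600 + $157,200 + $40,200 = $276,000
Attorney fees: 10% of $276,000 = $27,600
Total award: $276,000 + $27,600 = $303,600

Total award: $303,600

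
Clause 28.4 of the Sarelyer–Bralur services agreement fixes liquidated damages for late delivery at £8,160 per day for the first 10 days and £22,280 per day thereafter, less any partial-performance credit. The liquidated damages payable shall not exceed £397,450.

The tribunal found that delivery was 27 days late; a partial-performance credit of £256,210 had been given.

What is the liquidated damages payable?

First 10 days: 10 × £8,160 = £81,600
Remaining days: (27 − 10) × £22,280 = £378,760
Accrued per-day damages: £81,600 + £378,760 = £460,360
Less partial-performance credit: £460,360 − £256,210 = £204,150
Cap at £397,450: £204,150 is within the cap, no reduction.

£204,150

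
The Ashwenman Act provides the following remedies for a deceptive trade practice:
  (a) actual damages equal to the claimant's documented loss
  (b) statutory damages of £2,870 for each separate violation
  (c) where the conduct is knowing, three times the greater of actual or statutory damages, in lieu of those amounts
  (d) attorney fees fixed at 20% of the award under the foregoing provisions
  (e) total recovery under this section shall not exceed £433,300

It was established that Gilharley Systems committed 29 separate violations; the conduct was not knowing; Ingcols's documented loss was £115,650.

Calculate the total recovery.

Statutory damages: 29 × £2,870 = £83,230
Conduct not knowing: the in-lieu enhancement does not apply.
Actual plus statutory damages: £115,650 + £83,230 = £198,880
Attorney fees: 20% of £198,880 = £39,776
Total before cap: £198,880 + £39,776 = £238,656
Cap at £433,300: £238,656 is within the cap, no reduction.

£238,656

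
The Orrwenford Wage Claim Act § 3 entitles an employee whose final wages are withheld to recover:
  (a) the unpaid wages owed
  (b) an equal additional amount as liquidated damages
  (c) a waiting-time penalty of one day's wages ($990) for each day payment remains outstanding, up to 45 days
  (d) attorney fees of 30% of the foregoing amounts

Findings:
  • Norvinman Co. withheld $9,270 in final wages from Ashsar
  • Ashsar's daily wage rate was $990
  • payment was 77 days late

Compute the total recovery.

Liquidated damages (equal amount): $9,270
Penalty days: min(77, 45) = 45
Waiting-time penalty: 45 × $990 = $44,550
Subtotal: $9,270 + $9,270 + $44,550 = $63,090
Attorney fees: 30% of $63,090 = $18,927
Total award: $63,090 + $18,927 = $82,017

$82,017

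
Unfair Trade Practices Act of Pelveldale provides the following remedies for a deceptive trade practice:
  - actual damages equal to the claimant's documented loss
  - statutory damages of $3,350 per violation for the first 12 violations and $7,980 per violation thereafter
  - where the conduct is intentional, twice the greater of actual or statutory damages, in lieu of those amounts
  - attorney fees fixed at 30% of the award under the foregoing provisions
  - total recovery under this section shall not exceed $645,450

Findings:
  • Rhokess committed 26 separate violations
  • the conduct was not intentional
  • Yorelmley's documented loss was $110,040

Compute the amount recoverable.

$340,548

First 12 violations: 12 × $3,350 = $40,200
Remaining violations: (26 − 12) × $7,980 = $111,720
Statutory damages: $40,200 + $111,720 = $151,920
Conduct not intentional: the in-lieu enhancement does not apply.
Actual plus statutory damages: $110,040 + $151,920 = $261,960
Attorney fees: 30% of $261,960 = $78,588
Total before cap: $261,960 + $78,588 = $340,548
Cap at $645,450: $340,548 is within the cap, no reduction.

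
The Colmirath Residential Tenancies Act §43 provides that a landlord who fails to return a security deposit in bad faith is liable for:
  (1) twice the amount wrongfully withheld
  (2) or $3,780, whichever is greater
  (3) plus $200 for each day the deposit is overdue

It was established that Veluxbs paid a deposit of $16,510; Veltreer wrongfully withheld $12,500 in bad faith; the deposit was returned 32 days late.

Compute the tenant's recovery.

$31,400

Doubled: 2 × $12,500 = $25,000
Minimum $3,780: $25,000 meets the minimum, no increase.
Late-return penalty: 32 × $200 = $6,400
Damages plus late penalty: $25,000 + $6,400 = $31,400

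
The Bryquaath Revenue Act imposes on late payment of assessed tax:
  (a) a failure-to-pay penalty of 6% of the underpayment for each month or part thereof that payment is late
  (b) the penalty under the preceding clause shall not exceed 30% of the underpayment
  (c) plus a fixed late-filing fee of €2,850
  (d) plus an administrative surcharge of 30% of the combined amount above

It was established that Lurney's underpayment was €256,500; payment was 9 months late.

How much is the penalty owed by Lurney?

€103,740

Accrued rate: 6% × 9 = 54%, capped at 30% → 30%
Failure-to-pay penalty: 30% of €256,500 = €76,950
Penalty before surcharge: €76,950 + €2,850 = €79,800
Administrative surcharge: 30% of €79,800 = €23,940
Total penalty: €79,800 + €23,940 = €103,740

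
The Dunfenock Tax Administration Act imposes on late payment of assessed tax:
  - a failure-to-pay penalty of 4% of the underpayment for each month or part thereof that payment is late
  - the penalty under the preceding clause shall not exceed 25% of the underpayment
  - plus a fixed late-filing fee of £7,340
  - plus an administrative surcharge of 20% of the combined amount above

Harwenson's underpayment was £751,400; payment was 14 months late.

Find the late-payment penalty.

Accrued rate: 4% × 14 = 56%, capped at 25% → 25%
Failure-to-pay penalty: 25% of £751,400 = £187,850
Penalty before surcharge: £187,850 + £7,340 = £195,190
Administrative surcharge: 20% of £195,190 = £39,038
Total penalty: £195,190 + £39,038 = £234,228

£234,228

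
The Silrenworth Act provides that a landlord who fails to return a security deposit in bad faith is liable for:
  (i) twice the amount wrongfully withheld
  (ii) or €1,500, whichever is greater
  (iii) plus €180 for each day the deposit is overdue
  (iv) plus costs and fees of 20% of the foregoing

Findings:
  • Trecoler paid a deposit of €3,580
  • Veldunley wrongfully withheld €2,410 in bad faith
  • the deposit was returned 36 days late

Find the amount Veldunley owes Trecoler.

€13,560

Doubled: 2 × €2,410 = €4,820
Minimum €1,500: €4,820 meets the minimum, no increase.
Late-return penalty: 36 × €180 = €6,480
Damages plus late penalty: €4,820 + €6,480 = €11,300
Costs and fees: 20% of €11,300 = €2,260
Total recovery: €11,300 + €2,260 = €13,560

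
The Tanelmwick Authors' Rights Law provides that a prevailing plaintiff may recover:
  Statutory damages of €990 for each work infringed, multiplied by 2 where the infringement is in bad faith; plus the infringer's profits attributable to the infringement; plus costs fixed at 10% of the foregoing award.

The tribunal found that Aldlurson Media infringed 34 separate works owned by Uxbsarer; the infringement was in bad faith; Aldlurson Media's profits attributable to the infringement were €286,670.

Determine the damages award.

€389,389

Statutory damages: 34 × €990 = €33,660
Doubled: 2 × €33,660 = €67,320
Combined award: €67,320 + €286,670 = €353,990
Costs: 10% of €353,990 = €35,399
Award plus costs: €353,990 + €35,399 = €389,389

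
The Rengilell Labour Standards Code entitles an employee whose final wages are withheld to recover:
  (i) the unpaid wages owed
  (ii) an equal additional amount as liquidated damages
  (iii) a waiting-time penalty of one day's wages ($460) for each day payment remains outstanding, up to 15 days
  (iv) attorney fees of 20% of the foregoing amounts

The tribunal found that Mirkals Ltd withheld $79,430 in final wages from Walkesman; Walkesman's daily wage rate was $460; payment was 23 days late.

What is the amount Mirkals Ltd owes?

Liquidated damages (equal amount): $79,430
Penalty days: min(23, 15) = 15
Waiting-time penalty: 15 × $460 = $6,900
Subtotal: $79,430 + $79,430 + $6,900 = $165,760
Attorney fees: 20% of $165,760 = $33,152
Total award: $165,760 + $33,152 = $198,912

$198,912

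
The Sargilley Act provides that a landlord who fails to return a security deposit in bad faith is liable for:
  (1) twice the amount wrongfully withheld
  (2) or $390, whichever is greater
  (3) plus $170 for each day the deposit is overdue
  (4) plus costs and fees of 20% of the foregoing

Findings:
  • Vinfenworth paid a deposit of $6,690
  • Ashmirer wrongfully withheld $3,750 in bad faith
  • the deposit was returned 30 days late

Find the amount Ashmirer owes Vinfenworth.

Doubled: 2 × $3,750 = $7,500
Minimum $390: $7,500 meets the minimum, no increase.
Late-return penalty: 30 × $170 = $5,100
Damages plus late penalty: $7,500 + $5,100 = $12,600
Costs and fees: 20% of $12,600 = $2,520
Total recovery: $12,600 + $2,520 = $15,120

$15,120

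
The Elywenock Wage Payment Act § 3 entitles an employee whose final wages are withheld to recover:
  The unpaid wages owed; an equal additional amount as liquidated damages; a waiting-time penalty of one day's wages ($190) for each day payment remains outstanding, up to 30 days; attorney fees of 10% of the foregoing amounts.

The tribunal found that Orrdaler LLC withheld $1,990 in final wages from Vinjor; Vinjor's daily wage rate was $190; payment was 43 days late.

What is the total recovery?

$10,648

Liquidated damages (equal amount): $1,990
Penalty days: min(43, 30) = 30
Waiting-time penalty: 30 × $190 = $5,700
Subtotal: $1,990 + $1,990 + $5,700 = $9,680
Attorney fees: 10% of $9,680 = $968
Total award: $9,680 + $968 = $10,648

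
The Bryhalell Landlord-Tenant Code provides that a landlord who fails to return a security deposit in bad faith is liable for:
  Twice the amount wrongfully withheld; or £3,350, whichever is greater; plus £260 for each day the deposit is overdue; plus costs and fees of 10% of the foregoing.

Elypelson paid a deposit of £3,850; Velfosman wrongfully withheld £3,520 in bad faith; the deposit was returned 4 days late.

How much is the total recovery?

£8,888

Doubled: 2 × £3,520 = £7,040
Minimum £3,350: £7,040 meets the minimum, no increase.
Late-return penalty: 4 × £260 = £1,040
Damages plus late penalty: £7,040 + £1,040 = £8,080
Costs and fees: 10% of £8,080 = £808
Total recovery: £8,080 + £808 = £8,888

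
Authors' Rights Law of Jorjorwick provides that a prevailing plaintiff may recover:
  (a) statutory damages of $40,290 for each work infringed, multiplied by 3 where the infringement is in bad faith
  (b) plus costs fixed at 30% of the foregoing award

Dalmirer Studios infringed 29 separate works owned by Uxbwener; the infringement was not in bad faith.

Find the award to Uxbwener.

$1,518,933

Statutory damages: 29 × $40,290 = $1,168,410
Infringement not in bad faith: no ×3 enhancement.
Costs: 30% of $1,168,410 = $350,523
Award plus costs: $1,168,410 + $350,523 = $1,518,933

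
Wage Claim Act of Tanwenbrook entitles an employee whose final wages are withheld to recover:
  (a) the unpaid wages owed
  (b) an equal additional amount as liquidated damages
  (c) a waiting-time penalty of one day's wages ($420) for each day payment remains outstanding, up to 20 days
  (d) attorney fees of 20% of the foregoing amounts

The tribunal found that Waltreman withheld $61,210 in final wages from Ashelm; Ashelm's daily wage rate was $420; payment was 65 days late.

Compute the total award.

Liquidated damages (equal amount): $61,210
Penalty days: min(65, 20) = 20
Waiting-time penalty: 20 × $420 = $8,400
Subtotal: $61,210 + $61,210 + $8,400 = $130,820
Attorney fees: 20% of $130,820 = $26,164
Total award: $130,820 + $26,164 = $156,984

$156,984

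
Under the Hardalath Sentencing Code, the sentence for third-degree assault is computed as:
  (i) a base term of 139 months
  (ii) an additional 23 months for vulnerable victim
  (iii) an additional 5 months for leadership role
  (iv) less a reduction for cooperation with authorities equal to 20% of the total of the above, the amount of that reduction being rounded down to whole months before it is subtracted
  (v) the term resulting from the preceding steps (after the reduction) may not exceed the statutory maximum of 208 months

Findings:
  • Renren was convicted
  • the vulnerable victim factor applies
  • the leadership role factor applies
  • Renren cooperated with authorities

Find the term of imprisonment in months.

134 months

Vulnerable victim enhancement: +23 months
Leadership role enhancement: +5 months
Adjusted term: 139 months + 23 months + 5 months = 167 months
Cooperation with authorities reduction: 20% of 167 months = 33 months (rounded down)
After reduction: 167 − 33 = 134 months
Cap at 208 months: 134 months is within the cap, no reduction.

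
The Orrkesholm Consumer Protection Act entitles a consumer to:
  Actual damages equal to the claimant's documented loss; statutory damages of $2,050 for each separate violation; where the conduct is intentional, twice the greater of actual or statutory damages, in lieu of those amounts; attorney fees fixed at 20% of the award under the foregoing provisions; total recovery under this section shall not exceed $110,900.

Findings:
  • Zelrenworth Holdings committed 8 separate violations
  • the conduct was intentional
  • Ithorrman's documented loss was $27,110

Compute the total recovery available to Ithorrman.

Statutory damages: 8 × $2,050 = $16,400
Greater of actual damages ($27,110) or statutory damages ($16,400): $27,110
Doubled: 2 × $27,110 = $54,220
Attorney fees: 20% of $54,220 = $10,844
Total before cap: $54,220 + $10,844 = $65,064
Cap at $110,900: $65,064 is within the cap, no reduction.

$65,064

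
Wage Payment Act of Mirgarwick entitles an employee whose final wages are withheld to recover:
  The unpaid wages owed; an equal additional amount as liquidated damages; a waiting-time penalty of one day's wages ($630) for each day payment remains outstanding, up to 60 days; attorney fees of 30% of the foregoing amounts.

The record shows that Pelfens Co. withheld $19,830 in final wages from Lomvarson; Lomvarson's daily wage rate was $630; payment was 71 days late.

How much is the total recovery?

Liquidated damages (equal amount): $19,830
Penalty days: min(71, 60) = 60
Waiting-time penalty: 60 × $630 = $37,800
Subtotal: $19,830 + $19,830 + $37,800 = $77,460
Attorney fees: 30% of $77,460 = $23,238
Total award: $77,460 + $23,238 = $100,698

$100,698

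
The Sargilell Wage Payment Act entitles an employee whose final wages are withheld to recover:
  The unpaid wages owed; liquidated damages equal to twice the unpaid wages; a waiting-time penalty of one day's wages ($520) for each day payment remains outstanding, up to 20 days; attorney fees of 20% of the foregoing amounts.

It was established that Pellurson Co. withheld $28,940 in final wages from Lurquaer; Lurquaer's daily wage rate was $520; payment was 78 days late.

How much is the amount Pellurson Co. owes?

$116,664

Doubled: 2 × $28,940 = $57,880
Penalty days: min(78, 20) = 20
Waiting-time penalty: 20 × $520 = $10,400
Subtotal: $28,940 + $57,880 + $10,400 = $97,220
Attorney fees: 20% of $97,220 = $19,444
Total award: $97,220 + $19,444 = $116,664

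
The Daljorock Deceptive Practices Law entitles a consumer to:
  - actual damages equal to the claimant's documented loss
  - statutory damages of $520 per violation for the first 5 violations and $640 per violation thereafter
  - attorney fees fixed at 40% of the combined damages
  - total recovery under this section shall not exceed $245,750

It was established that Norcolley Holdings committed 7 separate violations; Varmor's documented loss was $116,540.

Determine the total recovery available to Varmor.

$168,588

First 5 violations: 5 × $520 = $2,600
Remaining violations: (7 − 5) × $640 = $1,280
Statutory damages: $2,600 + $1,280 = $3,880
Combined damages: $116,540 + $3,880 = $120,420
Attorney fees: 40% of $120,420 = $48,168
Total before cap: $120,420 + $48,168 = $168,588
Cap at $245,750: $168,588 is within the cap, no reduction.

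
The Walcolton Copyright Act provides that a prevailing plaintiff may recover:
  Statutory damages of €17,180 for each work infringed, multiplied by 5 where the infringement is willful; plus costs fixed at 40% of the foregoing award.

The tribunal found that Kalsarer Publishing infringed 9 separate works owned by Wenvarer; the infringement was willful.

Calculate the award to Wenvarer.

Statutory damages: 9 × €17,180 = €154,620
Multiplied by 5: 5 × €154,620 = €773,100
Costs: 40% of €773,100 = €309,240
Award plus costs: €773,100 + €309,240 = €1,082,340

€1,082,340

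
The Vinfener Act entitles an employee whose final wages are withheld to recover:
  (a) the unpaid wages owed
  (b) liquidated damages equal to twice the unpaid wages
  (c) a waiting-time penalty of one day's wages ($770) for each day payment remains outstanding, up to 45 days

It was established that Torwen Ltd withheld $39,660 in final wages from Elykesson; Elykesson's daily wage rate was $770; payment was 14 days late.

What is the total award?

Doubled: 2 × $39,660 = $79,320
Penalty days: min(14, 45) = 14
Waiting-time penalty: 14 × $770 = $10,780
Total award: $39,660 + $79,320 + $10,780 = $129,760

$129,760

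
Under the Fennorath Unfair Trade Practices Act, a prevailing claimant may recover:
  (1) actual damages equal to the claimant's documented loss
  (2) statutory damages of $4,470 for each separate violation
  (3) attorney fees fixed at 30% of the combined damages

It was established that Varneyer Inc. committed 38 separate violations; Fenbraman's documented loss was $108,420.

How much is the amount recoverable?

$361,764

Statutory damages: 38 × $4,470 = $169,860
Combined damages: $108,420 + $169,860 = $278,280
Attorney fees: 30% of $278,280 = $83,484
Total recovery: $278,280 + $83,484 = $361,764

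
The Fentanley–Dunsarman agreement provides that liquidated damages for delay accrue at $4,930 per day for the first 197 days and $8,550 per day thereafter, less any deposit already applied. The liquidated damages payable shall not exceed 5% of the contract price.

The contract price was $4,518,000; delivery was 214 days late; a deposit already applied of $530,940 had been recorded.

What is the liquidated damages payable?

Liquidated damages: $225,900

First 197 days: 197 × $4,930 = $971,210
Remaining days: (214 − 197) × $8,550 = $145,350
Accrued per-day damages: $971,210 + $145,350 = $1,116,560
Less deposit already applied: $1,116,560 − $530,940 = $585,620
Cap: 5% of $4,518,000 = $225,900
Cap at $225,900: $585,620 exceeds the cap → $225,900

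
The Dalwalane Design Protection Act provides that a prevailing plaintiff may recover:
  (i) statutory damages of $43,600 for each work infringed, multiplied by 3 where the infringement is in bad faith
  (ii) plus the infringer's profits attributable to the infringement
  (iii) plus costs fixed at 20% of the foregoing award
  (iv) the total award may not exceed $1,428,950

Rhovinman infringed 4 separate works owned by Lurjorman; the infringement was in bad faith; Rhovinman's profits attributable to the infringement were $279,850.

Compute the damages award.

Statutory damages: 4 × $43,600 = $174,400
Trebled: 3 × $174,400 = $523,200
Combined award: $523,200 + $279,850 = $803,050
Costs: 20% of $803,050 = $160,610
Award plus costs: $803,050 + $160,610 = $963,660
Cap at $1,428,950: $963,660 is within the cap, no reduction.

$963,660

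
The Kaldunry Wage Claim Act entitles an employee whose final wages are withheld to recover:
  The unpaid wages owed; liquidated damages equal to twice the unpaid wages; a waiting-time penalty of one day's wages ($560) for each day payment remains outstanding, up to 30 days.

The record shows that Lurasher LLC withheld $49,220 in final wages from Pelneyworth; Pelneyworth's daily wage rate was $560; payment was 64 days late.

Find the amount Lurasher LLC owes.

Doubled: 2 × $49,220 = $98,440
Penalty days: min(64, 30) = 30
Waiting-time penalty: 30 × $560 = $16,800
Total award: $49,220 + $98,440 + $16,800 = $164,460

$164,460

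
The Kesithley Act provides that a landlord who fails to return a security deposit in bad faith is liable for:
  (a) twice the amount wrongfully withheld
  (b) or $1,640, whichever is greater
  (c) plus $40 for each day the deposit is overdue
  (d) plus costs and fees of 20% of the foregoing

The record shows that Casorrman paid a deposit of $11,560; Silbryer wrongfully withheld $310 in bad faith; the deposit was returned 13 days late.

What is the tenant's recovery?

$2,592

Doubled: 2 × $310 = $620
Minimum $1,640: $620 is below the minimum → $1,640
Late-return penalty: 13 × $40 = $520
Damages plus late penalty: $1,640 + $520 = $2,160
Costs and fees: 20% of $2,160 = $432
Total recovery: $2,160 + $432 = $2,592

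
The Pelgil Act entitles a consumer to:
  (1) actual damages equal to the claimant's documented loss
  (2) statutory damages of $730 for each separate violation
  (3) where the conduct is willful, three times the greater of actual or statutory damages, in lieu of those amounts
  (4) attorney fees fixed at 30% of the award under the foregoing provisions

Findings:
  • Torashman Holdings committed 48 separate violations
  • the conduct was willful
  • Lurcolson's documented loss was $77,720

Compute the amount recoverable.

Statutory damages: 48 × $730 = $35,040
Greater of actual damages ($77,720) or statutory damages ($35,040): $77,720
Trebled: 3 × $77,720 = $233,160
Attorney fees: 30% of $233,160 = $69,948
Total recovery: $233,160 + $69,948 = $303,108

$303,108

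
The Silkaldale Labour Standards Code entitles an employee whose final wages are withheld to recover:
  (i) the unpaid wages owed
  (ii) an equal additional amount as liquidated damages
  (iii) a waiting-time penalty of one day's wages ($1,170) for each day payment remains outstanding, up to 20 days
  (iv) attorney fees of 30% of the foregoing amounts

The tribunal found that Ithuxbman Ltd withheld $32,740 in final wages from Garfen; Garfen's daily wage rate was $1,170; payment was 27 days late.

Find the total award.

Liquidated damages (equal amount): $32,740
Penalty days: min(27, 20) = 20
Waiting-time penalty: 20 × $1,170 = $23,400
Subtotal: $32,740 + $32,740 + $23,400 = $88,880
Attorney fees: 30% of $88,880 = $26,664
Total award: $88,880 + $26,664 = $115,544

$115,544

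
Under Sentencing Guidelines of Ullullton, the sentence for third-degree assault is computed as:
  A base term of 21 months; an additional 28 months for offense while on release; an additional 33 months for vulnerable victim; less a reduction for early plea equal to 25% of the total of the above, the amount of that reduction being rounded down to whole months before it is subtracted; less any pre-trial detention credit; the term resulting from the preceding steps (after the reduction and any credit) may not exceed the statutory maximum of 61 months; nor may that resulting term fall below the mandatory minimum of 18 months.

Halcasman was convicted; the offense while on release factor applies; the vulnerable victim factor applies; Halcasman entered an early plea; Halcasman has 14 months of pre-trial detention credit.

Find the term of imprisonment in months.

Offense while on release enhancement: +28 months
Vulnerable victim enhancement: +33 months
Adjusted term: 21 months + 28 months + 33 months = 82 months
Early plea reduction: 25% of 82 months = 20 months (rounded down)
After reduction: 82 − 20 = 62 months
Less pre-trial detention credit: 62 months − 14 months = 48 months
Cap at 61 months: 48 months is within the cap, no reduction.
Minimum 18 months: 48 months meets the minimum, no increase.

48 months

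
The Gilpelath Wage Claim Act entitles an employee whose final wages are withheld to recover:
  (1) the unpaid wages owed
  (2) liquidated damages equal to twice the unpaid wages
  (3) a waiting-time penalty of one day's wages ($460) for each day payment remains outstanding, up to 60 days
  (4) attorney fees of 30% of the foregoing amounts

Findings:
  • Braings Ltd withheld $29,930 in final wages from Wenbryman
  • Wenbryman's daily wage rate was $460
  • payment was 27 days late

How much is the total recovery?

$132,873

Doubled: 2 × $29,930 = $59,860
Penalty days: min(27, 60) = 27
Waiting-time penalty: 27 × $460 = $12,420
Subtotal: $29,930 + $59,860 + $12,420 = $102,210
Attorney fees: 30% of $102,210 = $30,663
Total award: $102,210 + $30,663 = $132,873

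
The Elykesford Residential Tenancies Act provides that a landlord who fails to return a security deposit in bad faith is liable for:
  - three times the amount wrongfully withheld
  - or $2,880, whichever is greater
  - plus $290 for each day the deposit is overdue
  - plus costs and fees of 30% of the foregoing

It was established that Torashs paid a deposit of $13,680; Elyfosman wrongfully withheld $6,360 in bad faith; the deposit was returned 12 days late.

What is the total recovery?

$29,328

Trebled: 3 × $6,360 = $19,080
Minimum $2,880: $19,080 meets the minimum, no increase.
Late-return penalty: 12 × $290 = $3,480
Damages plus late penalty: $19,080 + $3,480 = $22,560
Costs and fees: 30% of $22,560 = $6,768
Total recovery: $22,560 + $6,768 = $29,328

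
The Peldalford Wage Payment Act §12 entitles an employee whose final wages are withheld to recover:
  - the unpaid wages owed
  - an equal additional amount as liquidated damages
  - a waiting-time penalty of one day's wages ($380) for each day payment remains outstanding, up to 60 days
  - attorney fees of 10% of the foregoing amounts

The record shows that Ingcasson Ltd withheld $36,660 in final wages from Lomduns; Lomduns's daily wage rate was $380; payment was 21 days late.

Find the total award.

Liquidated damages (equal amount): $36,660
Penalty days: min(21, 60) = 21
Waiting-time penalty: 21 × $380 = $7,980
Subtotal: $36,660 + $36,660 + $7,980 = $81,300
Attorney fees: 10% of $81,300 = $8,130
Total award: $81,300 + $8,130 = $89,430

$89,430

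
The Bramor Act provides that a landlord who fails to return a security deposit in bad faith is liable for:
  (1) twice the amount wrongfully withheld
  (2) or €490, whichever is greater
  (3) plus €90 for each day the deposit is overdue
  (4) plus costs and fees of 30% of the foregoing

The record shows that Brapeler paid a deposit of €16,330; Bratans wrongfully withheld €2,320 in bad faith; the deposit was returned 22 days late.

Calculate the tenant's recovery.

Doubled: 2 × €2,320 = €4,640
Minimum €490: €4,640 meets the minimum, no increase.
Late-return penalty: 22 × €90 = €1,980
Damages plus late penalty: €4,640 + €1,980 = €6,620
Costs and fees: 30% of €6,620 = €1,986
Total recovery: €6,620 + €1,986 = €8,606

€8,606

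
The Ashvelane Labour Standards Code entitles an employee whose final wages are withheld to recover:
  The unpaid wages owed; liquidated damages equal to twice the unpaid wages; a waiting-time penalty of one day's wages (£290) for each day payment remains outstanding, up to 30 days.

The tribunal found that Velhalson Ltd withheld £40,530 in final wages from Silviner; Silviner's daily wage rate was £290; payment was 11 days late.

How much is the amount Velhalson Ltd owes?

£124,780

Doubled: 2 × £40,530 = £81,060
Penalty days: min(11, 30) = 11
Waiting-time penalty: 11 × £290 = £3,190
Total award: £40,530 + £81,060 + £3,190 = £124,780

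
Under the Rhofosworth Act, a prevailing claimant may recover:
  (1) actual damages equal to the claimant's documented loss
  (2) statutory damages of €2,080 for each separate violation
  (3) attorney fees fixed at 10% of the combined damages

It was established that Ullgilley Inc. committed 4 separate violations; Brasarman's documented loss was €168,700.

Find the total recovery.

€194,722

Statutory damages: 4 × €2,080 = €8,320
Combined damages: €168,700 + €8,320 = €177,020
Attorney fees: 10% of €177,020 = €17,702
Total recovery: €177,020 + €17,702 = €194,722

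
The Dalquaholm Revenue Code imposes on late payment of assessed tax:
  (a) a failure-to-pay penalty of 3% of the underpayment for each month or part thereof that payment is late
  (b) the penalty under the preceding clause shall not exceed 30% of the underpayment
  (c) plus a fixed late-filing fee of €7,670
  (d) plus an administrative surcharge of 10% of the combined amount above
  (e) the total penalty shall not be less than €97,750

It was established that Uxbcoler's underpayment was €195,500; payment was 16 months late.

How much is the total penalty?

€97,750

Accrued rate: 3% × 16 = 48%, capped at 30% → 30%
Failure-to-pay penalty: 30% of €195,500 = €58,650
Penalty before surcharge: €58,650 + €7,670 = €66,320
Administrative surcharge: 10% of €66,320 = €6,632
Total penalty: €66,320 + €6,632 = €72,952
Minimum €97,750: €72,952 is below the minimum → €97,750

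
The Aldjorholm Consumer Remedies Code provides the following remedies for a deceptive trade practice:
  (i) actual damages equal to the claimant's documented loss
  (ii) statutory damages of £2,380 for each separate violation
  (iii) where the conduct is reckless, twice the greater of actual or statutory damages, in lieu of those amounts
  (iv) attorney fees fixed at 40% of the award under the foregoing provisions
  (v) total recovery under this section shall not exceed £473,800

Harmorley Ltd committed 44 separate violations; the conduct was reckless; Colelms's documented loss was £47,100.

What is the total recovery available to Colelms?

Statutory damages: 44 × £2,380 = £104,720
Greater of actual damages (£47,100) or statutory damages (£104,720): £104,720
Doubled: 2 × £104,720 = £209,440
Attorney fees: 40% of £209,440 = £83,776
Total before cap: £209,440 + £83,776 = £293,216
Cap at £473,800: £293,216 is within the cap, no reduction.

£293,216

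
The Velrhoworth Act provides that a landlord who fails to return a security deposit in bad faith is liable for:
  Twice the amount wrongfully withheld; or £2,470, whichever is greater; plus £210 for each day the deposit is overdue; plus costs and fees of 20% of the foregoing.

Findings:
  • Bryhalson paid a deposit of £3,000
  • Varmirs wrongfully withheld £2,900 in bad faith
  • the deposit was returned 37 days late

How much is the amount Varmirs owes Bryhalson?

£16,284

Doubled: 2 × £2,900 = £5,800
Minimum £2,470: £5,800 meets the minimum, no increase.
Late-return penalty: 37 × £210 = £7,770
Damages plus late penalty: £5,800 + £7,770 = £13,570
Costs and fees: 20% of £13,570 = £2,714
Total recovery: £13,570 + £2,714 = £16,284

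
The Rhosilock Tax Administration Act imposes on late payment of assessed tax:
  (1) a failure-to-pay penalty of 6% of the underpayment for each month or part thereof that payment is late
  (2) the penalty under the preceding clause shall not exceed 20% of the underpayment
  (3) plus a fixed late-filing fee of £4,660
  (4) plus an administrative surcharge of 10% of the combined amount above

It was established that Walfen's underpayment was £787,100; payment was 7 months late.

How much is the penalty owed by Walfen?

£178,288

Accrued rate: 6% × 7 = 42%, capped at 20% → 20%
Failure-to-pay penalty: 20% of £787,100 = £157,420
Penalty before surcharge: £157,420 + £4,660 = £162,080
Administrative surcharge: 10% of £162,080 = £16,208
Total penalty: £162,080 + £16,208 = £178,288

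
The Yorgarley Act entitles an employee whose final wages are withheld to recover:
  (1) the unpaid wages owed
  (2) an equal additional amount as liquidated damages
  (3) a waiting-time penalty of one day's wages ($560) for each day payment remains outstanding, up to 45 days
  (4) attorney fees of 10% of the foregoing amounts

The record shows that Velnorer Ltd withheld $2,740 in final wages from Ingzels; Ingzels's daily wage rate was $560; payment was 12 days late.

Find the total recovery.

Total award: $13,420

Liquidated damages (equal amount): $2,740
Penalty days: min(12, 45) = 12
Waiting-time penalty: 12 × $560 = $6,720
Subtotal: $2,740 + $2,740 + $6,720 = $12,200
Attorney fees: 10% of $12,200 = $1,220
Total award: $12,200 + $1,220 = $13,420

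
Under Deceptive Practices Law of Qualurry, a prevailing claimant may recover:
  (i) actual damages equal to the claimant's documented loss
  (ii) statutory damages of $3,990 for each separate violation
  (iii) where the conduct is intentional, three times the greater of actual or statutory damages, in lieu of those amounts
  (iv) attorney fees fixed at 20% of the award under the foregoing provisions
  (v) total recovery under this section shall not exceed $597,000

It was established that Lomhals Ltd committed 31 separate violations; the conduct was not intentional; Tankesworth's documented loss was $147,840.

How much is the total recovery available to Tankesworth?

$325,836

Statutory damages: 31 × $3,990 = $123,690
Conduct not intentional: the in-lieu enhancement does not apply.
Actual plus statutory damages: $147,840 + $123,690 = $271,530
Attorney fees: 20% of $271,530 = $54,306
Total before cap: $271,530 + $54,306 = $325,836
Cap at $597,000: $325,836 is within the cap, no reduction.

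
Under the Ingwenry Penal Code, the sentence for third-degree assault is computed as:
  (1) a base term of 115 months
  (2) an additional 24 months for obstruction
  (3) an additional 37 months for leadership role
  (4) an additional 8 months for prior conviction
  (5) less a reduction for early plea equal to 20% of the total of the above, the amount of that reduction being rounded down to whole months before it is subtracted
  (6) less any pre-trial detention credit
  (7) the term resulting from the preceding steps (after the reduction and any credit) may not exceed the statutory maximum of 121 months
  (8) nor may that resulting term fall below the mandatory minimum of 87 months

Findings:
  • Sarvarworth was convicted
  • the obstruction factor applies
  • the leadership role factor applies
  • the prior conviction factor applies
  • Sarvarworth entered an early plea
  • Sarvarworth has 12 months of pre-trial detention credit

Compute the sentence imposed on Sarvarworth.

121 months

Obstruction enhancement: +24 months
Leadership role enhancement: +37 months
Prior conviction enhancement: +8 months
Adjusted term: 115 months + 24 months + 37 months + 8 months = 184 months
Early plea reduction: 20% of 184 months = 36 months (rounded down)
After reduction: 184 − 36 = 148 months
Less pre-trial detention credit: 148 months − 12 months = 136 months
Cap at 121 months: 136 months exceeds the cap → 121 months
Minimum 87 months: 121 months meets the minimum, no increase.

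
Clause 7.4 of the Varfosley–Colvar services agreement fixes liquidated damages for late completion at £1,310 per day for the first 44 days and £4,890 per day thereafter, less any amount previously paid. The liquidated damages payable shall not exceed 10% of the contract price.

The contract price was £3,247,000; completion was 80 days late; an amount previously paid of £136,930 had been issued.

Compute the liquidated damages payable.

£96,750

First 44 days: 44 × £1,310 = £57,640
Remaining days: (80 − 44) × £4,890 = £176,040
Accrued per-day damages: £57,640 + £176,040 = £233,680
Less amount previously paid: £233,680 − £136,930 = £96,750
Cap: 10% of £3,247,000 = £324,700
Cap at £324,700: £96,750 is within the cap, no reduction.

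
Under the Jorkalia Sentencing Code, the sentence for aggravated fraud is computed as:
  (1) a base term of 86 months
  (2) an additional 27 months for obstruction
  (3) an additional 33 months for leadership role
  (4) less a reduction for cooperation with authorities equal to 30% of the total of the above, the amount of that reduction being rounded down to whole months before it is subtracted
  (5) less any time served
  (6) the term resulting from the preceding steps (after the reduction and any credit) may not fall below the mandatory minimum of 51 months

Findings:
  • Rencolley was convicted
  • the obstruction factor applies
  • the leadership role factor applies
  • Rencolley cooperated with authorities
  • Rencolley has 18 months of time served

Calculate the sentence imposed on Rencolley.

85 months

Obstruction enhancement: +27 months
Leadership role enhancement: +33 months
Adjusted term: 86 months + 27 months + 33 months = 146 months
Cooperation with authorities reduction: 30% of 146 months = 43 months (rounded down)
After reduction: 146 − 43 = 103 months
Less time served: 103 months − 18 months = 85 months
Minimum 51 months: 85 months meets the minimum, no increase.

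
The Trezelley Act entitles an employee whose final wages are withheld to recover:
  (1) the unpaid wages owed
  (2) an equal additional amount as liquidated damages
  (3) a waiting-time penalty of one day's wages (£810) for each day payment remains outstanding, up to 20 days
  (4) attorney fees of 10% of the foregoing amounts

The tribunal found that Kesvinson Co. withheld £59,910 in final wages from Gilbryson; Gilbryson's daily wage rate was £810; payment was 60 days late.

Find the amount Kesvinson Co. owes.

Total award: £149,622

Liquidated damages (equal amount): £59,910
Penalty days: min(60, 20) = 20
Waiting-time penalty: 20 × £810 = £16,200
Subtotal: £59,910 + £59,910 + £16,200 = £136,020
Attorney fees: 10% of £136,020 = £13,602
Total award: £136,020 + £13,602 = £149,622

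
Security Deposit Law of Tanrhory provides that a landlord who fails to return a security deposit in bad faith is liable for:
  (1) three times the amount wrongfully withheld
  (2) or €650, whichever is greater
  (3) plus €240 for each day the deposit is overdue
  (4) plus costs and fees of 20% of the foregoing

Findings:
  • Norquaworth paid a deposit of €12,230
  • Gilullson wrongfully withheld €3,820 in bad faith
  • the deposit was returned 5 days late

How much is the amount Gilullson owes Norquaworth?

€15,192

Trebled: 3 × €3,820 = €11,460
Minimum €650: €11,460 meets the minimum, no increase.
Late-return penalty: 5 × €240 = €1,200
Damages plus late penalty: €11,460 + €1,200 = €12,660
Costs and fees: 20% of €12,660 = €2,532
Total recovery: €12,660 + €2,532 = €15,192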